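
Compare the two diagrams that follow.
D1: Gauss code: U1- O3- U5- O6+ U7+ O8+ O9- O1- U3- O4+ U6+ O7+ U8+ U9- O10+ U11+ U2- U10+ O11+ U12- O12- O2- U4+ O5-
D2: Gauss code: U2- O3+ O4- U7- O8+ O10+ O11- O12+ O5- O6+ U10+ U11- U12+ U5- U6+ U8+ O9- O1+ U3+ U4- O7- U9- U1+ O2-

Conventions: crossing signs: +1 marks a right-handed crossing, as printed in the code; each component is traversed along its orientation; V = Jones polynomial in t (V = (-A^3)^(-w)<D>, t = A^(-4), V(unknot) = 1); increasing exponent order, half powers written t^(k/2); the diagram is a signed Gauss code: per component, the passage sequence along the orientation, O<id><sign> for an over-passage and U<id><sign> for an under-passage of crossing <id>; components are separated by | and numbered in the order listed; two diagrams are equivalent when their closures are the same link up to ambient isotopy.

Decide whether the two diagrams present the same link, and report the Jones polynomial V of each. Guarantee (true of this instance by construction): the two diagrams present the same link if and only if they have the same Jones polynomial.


same link: no
V(D1) = -t^-3 + 2t^-2 - 2t^-1 + 3 - 2t + 2t^2 - t^3  [12 crossings, <D> = -A^-12 + 2A^-8 - 2A^-4 + 3 - 2A^4 + 2A^8 - A^12, w = 0]
V(D2) = 1  [12 crossings, <D> = 1, w = 0]
insight: comparing 2 Jones polynomials yields 2 groups


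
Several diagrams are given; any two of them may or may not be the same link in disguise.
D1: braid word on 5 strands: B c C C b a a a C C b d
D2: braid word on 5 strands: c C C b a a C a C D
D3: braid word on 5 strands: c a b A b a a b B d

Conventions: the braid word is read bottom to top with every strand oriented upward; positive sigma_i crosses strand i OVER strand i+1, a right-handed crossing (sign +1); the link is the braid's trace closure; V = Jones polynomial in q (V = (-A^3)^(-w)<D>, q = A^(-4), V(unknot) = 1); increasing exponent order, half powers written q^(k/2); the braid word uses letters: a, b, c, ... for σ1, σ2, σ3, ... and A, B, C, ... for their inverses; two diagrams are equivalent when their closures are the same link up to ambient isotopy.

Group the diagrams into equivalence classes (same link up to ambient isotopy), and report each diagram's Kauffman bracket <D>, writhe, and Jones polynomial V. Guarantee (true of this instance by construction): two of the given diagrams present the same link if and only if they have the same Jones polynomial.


classes: {D1, D2} | {D3}
V(D1) = -q^-3 + q^-2 - q^-1 + 3 - q + q^2 - q^3  [12 crossings, <D> = -A^-6 + A^-2 - A^2 + 3A^6 - A^10 + A^14 - A^18, w = +2]
V(D2) = -q^-3 + q^-2 - q^-1 + 3 - q + q^2 - q^3  (w 0, c 10, <D> = -A^-12 + A^-8 - A^-4 + 3 - A^4 + A^8 - A^12)
V(D3) = q - q^2 + 2q^3 - q^4 + q^5 - q^6  [10 crossings, <D> = -A^-6 + A^-2 - A^2 + 2A^6 - A^10 + A^14, w = +6]
note: V(q) takes 2 values over 3 diagrams, fixing the grouping


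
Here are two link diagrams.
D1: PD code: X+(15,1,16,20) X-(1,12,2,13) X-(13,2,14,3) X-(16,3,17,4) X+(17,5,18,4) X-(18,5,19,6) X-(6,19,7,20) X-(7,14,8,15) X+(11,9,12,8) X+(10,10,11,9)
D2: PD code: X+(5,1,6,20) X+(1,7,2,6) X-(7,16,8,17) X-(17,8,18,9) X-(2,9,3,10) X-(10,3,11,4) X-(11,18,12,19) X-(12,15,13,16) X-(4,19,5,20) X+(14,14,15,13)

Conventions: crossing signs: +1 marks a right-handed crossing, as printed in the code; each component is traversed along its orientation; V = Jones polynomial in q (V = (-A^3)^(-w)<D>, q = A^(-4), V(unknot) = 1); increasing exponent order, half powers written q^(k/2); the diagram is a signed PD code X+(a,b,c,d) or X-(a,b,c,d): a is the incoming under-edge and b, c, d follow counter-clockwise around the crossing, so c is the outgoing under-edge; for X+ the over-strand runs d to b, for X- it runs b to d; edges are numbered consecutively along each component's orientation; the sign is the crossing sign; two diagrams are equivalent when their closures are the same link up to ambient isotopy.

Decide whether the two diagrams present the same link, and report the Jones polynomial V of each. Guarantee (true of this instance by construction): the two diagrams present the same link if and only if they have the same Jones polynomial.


same link: yes
V(D1) = -q^-6 + q^-5 - q^-4 + 2q^-3 - q^-2 + q^-1  [10 crossings, <D> = A^-2 - A^2 + 2A^6 - A^10 + A^14 - A^18, w = -2]
V(D2) = -q^-6 + q^-5 - q^-4 + 2q^-3 - q^-2 + q^-1  (w -4, c 10, <D> = A^-8 - A^-4 + 2 - A^4 + A^8 - A^12)
note: all 2 diagrams share one V(q), hence one class


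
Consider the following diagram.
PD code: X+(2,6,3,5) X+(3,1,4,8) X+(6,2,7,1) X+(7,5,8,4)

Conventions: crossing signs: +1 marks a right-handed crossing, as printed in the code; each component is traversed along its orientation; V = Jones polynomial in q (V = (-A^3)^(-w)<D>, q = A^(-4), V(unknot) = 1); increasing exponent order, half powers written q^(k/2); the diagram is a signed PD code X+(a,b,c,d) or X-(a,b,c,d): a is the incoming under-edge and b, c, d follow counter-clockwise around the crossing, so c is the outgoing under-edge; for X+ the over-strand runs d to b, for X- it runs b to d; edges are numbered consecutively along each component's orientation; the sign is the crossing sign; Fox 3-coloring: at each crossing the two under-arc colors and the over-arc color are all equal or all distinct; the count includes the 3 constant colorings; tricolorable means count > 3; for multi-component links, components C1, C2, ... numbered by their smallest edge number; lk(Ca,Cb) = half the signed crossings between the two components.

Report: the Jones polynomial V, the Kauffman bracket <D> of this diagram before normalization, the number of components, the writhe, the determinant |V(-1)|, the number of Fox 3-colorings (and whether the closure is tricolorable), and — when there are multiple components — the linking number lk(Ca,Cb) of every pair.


V(q) = q + q^3 - q^4
bracket: -A^-4 + 1 + A^8, w = +4
1 component, writhe +4, over 4 crossings
det 3, colorings 9 of 3^4 — tricolorable
observation: the span of V is 3, forcing >= 3 crossings in any diagram


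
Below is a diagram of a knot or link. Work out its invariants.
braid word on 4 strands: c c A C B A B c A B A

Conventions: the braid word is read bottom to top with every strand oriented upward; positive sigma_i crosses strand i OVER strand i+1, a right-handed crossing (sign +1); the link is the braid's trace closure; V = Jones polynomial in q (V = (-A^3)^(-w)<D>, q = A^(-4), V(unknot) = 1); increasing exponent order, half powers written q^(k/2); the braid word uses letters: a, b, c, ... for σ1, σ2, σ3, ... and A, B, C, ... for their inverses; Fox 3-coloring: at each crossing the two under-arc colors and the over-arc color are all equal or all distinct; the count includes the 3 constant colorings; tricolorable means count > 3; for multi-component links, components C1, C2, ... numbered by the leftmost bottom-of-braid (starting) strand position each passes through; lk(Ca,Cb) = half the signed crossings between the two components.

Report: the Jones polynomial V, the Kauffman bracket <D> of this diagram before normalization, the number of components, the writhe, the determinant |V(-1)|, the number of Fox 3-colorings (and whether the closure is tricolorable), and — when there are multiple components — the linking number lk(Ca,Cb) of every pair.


V = -q^-7 + 2q^-6 - 2q^-5 + 2q^-4 - 2q^-3 + 2q^-2 - q^-1 + 1
<D> = -A^-15 + A^-11 - 2A^-7 + 2A^-3 - 2A + 2A^5 - 2A^9 + A^13 (w = -5)
1 component over 11 crossings, w = -5
3 Fox colorings among 3^11, |V(-1)| = 13: not tricolorable
why: w = -5 (over 11 crossings) is diagram-only; (-A^3)^(5) removes it from V


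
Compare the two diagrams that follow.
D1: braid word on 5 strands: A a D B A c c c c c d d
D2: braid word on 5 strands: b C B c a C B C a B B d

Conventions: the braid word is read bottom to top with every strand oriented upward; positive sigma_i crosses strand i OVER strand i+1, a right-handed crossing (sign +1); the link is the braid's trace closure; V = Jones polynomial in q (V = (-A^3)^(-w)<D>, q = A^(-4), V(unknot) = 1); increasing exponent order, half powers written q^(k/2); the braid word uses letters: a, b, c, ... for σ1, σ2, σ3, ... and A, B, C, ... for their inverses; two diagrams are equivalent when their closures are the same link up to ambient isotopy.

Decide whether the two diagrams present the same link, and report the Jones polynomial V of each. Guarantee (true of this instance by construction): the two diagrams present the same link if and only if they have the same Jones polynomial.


equivalent: no
D1 (bracket -A^-16 + A^-12 - A^-8 + A^-4 + A^4; 12 crossings at w = +4): V = q^2 + q^4 - q^5 + q^6 - q^7
D2 (bracket A^-10 - A^-6 + 2A^-2 - 2A^2 + 2A^6 - 2A^10 + A^14; 12 crossings at w = -2): V = q^-5 - 2q^-4 + 2q^-3 - 2q^-2 + 2q^-1 - 1 + q
key observation: 2 classes among 2 diagrams; unequal V(q) rules out equality


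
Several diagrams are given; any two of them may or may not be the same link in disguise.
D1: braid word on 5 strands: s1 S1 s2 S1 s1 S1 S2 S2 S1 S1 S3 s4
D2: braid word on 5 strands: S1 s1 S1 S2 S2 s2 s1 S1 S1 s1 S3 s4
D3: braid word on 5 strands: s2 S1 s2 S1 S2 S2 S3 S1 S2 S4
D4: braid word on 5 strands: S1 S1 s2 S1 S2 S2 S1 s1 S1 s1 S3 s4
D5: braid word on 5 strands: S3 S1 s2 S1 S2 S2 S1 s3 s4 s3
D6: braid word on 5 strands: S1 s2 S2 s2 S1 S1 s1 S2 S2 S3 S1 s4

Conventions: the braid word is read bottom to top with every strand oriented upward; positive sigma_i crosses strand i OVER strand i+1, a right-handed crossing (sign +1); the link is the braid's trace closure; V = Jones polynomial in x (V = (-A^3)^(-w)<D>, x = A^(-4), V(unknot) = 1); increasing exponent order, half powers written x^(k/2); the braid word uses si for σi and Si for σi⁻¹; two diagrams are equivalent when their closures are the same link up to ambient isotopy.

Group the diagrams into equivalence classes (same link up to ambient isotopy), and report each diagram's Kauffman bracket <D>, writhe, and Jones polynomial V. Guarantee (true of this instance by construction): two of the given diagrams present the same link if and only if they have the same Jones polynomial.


grouping into links: {D1, D3, D4, D5, D6} | {D2}
V(D1) = -x^-6 + x^-5 - x^-4 + 2x^-3 - x^-2 + x^-1  (w -4, c 12, <D> = A^-8 - A^-4 + 2 - A^4 + A^8 - A^12)
D2 (bracket A^-6; 12 crossings at w = -2): V = 1
D3 (bracket A^-14 - A^-10 + 2A^-6 - A^-2 + A^2 - A^6; 10 crossings at w = -6): V = -x^-6 + x^-5 - x^-4 + 2x^-3 - x^-2 + x^-1
V(D4) = -x^-6 + x^-5 - x^-4 + 2x^-3 - x^-2 + x^-1  (w -4, c 12, <D> = A^-8 - A^-4 + 2 - A^4 + A^8 - A^12)
D5 (bracket A^-2 - A^2 + 2A^6 - A^10 + A^14 - A^18; 10 crossings at w = -2): V = -x^-6 + x^-5 - x^-4 + 2x^-3 - x^-2 + x^-1
V(D6) = -x^-6 + x^-5 - x^-4 + 2x^-3 - x^-2 + x^-1  (w -4, c 12, <D> = A^-8 - A^-4 + 2 - A^4 + A^8 - A^12)
key observation: comparing 6 Jones polynomials yields 2 groups


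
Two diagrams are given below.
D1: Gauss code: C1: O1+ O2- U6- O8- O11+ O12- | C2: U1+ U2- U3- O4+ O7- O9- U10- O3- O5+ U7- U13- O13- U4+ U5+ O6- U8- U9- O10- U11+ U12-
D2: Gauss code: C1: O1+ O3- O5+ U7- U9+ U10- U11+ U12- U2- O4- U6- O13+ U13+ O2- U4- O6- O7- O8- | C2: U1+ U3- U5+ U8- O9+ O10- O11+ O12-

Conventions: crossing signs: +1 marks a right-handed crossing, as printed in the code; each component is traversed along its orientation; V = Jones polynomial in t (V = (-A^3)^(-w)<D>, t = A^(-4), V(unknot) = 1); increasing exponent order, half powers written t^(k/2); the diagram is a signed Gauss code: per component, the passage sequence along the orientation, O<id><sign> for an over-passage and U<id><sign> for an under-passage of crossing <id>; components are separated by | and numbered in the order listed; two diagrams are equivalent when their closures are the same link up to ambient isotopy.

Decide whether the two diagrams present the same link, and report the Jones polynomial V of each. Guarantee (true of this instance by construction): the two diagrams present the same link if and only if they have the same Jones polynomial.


same link: no
V(D1) = t^(-13/2) - t^(-11/2) + t^(-9/2) - 2t^(-7/2) - t^(-3/2)  [13 crossings, <D> = A^-9 + 2A^-1 - A^3 + A^7 - A^11, w = -5]
V(D2) = t^(-9/2) - t^(-5/2) - t^(-3/2) - t^(-1/2)  [13 crossings, <D> = A^-7 + A^-3 + A - A^9, w = -3]
insight: V(t) takes 2 values over 2 diagrams, fixing the grouping


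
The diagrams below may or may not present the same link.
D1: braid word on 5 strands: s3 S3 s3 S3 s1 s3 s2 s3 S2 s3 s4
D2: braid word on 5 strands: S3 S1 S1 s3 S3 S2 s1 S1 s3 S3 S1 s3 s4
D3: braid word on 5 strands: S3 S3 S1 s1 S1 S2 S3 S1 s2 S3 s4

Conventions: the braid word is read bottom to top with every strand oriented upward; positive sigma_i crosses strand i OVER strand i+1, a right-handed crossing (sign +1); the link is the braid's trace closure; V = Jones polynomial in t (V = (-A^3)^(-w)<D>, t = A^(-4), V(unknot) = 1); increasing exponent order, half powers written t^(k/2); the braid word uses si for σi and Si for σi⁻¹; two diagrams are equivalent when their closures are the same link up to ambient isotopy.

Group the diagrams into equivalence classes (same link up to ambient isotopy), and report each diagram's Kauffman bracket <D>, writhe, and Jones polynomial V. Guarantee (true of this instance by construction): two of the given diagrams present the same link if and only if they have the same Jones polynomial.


equivalence classes: {D1} | {D2} | {D3}
D1 (bracket A^5 + A^13; 11 crossings at w = +5): V = -t^(1/2) - t^(5/2)
V(D2) = t^(-9/2) - t^(-5/2) - t^(-3/2) - t^(-1/2)  (w -3, c 13, <D> = A^-7 + A^-3 + A - A^9)
V(D3) = -t^(-15/2) + t^(-13/2) - 2t^(-11/2) + 2t^(-9/2) - 2t^(-7/2) + t^(-5/2) - t^(-3/2)  (w -5, c 11, <D> = A^-9 - A^-5 + 2A^-1 - 2A^3 + 2A^7 - A^11 + A^15)
observation: 3 values of V(t) split the 3 diagrams


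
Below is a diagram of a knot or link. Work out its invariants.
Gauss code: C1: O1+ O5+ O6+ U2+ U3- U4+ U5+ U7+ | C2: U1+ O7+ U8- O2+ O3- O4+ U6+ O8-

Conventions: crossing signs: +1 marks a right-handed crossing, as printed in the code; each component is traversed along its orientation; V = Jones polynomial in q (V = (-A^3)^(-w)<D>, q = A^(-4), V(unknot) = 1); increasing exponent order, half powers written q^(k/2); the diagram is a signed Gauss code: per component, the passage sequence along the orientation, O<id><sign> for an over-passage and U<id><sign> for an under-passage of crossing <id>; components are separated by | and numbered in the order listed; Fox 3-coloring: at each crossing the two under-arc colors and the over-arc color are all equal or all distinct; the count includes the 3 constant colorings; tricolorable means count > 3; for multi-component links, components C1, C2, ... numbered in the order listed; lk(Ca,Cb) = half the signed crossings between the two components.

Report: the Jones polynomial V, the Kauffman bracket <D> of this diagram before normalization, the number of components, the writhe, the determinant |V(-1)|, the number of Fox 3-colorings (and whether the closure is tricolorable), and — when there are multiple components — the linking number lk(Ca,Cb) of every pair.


Jones polynomial: V(q) = -q^(1/2) + q^(3/2) - q^(5/2) - q^(9/2)
<D> = -A^-6 - A^2 + A^6 - A^10; writhe +4
components 2, writhe +4 (8 crossings)
linking number lk(C1,C2) = +2
3-colorings: 3 of 3^8, det 4 — not tricolorable
note: w = +4 shifts under R1 moves; the (-A^3)^(-4) factor cancels that in V


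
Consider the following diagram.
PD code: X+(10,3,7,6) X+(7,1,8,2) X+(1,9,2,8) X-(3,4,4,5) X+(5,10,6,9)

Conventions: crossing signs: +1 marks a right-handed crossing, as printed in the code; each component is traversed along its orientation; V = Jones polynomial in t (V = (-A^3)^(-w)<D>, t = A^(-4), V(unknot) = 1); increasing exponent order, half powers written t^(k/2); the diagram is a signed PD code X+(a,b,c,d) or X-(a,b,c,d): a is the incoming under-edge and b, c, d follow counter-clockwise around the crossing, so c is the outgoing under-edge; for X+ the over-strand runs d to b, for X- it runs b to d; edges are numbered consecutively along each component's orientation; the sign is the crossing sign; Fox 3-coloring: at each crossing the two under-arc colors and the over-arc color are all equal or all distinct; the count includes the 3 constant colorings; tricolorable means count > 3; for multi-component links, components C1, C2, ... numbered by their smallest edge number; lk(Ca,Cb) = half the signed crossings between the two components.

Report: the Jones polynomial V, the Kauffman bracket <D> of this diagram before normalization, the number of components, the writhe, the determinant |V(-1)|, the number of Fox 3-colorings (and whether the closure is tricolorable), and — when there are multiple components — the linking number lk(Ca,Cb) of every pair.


V = t + 2t^3 + t^5
<D> = -A^-11 - 2A^-3 - A^5 (w = +3)
3 components over 5 crossings, w = +3
lk(C1,C2): 0
lk(C1,C3) = +1
linking number lk(C2,C3) = +1
3 Fox colorings among 3^5, |V(-1)| = 4: not tricolorable
why: span 4 respects span(V) <= c + mu - 1 = 7 for this 3-component diagram


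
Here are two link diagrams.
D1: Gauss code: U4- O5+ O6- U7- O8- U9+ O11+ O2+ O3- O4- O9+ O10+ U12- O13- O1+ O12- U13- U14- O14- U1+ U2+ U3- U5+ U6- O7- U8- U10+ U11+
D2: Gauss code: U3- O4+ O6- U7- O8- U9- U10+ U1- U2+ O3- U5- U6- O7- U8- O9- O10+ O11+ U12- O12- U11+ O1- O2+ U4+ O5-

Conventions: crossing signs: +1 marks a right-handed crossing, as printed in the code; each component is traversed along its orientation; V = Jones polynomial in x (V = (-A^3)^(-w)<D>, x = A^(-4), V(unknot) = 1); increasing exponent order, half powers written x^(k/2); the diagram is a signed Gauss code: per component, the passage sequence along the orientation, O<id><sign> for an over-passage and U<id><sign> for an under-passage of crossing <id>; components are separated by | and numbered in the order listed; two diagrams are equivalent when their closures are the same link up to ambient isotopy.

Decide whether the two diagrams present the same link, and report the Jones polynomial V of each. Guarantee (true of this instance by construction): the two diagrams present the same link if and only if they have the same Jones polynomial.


same link: no
V(D1) = 1  [14 crossings, <D> = A^-6, w = -2]
V(D2) = -x^-6 + x^-5 - x^-4 + 2x^-3 - x^-2 + x^-1  (w -4, c 12, <D> = A^-8 - A^-4 + 2 - A^4 + A^8 - A^12)
note: V(x) takes 2 values over 2 diagrams, fixing the grouping


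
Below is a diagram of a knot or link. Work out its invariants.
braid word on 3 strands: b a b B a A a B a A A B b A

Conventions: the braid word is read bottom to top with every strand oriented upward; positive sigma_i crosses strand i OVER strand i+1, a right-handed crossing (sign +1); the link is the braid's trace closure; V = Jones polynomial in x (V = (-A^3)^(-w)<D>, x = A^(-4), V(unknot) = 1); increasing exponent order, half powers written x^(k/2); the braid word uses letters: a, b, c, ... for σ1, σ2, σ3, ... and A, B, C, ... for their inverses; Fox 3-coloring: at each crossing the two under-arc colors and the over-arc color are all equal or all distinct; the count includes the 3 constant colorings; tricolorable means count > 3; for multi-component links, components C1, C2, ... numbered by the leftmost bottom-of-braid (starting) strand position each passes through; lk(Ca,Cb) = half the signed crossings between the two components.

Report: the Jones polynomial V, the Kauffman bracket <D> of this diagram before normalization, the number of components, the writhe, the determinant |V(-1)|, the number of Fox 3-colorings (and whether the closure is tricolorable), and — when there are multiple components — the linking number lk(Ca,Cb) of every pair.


V(x) = x^-2 + 2 + x^2
bracket: A^-8 + 2 + A^8, w = 0
3 components, writhe 0, over 14 crossings
lk(C1,C2) = -1
linking number lk(C1,C3) = +1
lk(C2,C3): 0
det 4, colorings 3 of 3^14 — not tricolorable
observation: V is palindromic (span 4, det 4): x -> 1/x fixes it; necessary, not sufficient, for amphichirality


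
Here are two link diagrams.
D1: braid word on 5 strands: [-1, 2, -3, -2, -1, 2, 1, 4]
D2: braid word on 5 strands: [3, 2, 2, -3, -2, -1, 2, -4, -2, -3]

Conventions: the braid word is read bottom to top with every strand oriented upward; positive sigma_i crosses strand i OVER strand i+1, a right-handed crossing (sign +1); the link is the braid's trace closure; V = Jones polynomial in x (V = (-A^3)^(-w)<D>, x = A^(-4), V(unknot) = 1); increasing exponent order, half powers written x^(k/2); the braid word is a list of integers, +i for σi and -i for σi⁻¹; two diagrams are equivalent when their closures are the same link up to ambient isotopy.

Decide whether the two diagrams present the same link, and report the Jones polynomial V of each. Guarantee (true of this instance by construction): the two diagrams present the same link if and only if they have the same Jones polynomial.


same link: yes
V(D1) = 1  [8 crossings, <D> = 1, w = 0]
V(D2) = 1  (w -2, c 10, <D> = A^-6)
note: D2 (10 crossings) and D1 (8) are Markov-related braid presentations


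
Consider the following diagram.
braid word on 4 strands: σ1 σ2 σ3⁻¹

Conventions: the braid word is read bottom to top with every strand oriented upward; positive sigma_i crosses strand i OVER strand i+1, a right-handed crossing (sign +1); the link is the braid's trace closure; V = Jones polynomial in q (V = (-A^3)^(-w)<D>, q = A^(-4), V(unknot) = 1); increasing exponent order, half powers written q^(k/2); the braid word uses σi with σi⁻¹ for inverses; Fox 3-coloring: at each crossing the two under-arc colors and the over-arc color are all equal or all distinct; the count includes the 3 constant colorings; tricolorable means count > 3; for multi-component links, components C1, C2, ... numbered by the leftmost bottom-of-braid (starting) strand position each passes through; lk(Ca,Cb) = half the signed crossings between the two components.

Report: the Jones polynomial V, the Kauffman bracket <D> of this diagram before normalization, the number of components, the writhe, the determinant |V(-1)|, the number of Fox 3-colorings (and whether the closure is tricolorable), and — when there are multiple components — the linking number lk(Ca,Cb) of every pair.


Jones polynomial: V(q) = 1
<D> = -A^3; writhe +1
components 1, writhe +1 (3 crossings)
3-colorings: 3 of 3^3, det 1 — not tricolorable
note: |V(-1)| = 1: so not tricolorable, since 3 does not divide 1


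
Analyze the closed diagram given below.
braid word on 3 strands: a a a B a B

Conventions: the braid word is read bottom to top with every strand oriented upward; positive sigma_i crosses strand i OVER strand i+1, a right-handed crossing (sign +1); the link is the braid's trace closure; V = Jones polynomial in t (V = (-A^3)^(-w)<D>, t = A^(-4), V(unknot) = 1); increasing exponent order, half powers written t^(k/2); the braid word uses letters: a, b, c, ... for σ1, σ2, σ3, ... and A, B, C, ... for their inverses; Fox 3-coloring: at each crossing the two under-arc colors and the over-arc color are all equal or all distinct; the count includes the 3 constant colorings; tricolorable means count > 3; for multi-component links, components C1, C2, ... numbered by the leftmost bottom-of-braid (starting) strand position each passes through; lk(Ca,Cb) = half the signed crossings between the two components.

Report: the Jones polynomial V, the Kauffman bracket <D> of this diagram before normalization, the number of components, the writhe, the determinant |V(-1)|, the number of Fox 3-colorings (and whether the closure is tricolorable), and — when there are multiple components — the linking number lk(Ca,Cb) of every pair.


V = t^-1 - 1 + 2t - 2t^2 + 2t^3 - 2t^4 + t^5
<D> = A^-14 - 2A^-10 + 2A^-6 - 2A^-2 + 2A^2 - A^6 + A^10 (w = +2)
1 component over 6 crossings, w = +2
3 Fox colorings among 3^6, |V(-1)| = 11: not tricolorable
why: V spans 6 powers of t: at least 6 crossings in any diagram


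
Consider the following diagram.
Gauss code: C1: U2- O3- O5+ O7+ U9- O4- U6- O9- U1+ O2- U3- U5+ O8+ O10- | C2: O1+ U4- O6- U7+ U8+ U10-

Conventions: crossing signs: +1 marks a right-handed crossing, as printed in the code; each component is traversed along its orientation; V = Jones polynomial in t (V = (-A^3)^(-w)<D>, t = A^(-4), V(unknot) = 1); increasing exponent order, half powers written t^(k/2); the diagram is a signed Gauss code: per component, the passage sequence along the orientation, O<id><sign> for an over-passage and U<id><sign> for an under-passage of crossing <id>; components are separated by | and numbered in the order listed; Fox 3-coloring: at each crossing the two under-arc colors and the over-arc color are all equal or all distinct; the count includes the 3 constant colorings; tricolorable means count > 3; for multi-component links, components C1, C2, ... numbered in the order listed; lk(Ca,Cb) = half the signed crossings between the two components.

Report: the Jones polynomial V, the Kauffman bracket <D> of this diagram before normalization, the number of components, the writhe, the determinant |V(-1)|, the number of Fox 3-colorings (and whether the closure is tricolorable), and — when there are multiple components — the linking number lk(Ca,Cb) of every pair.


V(t) = t^(-7/2) - 2t^(-5/2) + t^(-3/2) - 2t^(-1/2) + t^(1/2) - t^(3/2)
bracket: -A^-12 + A^-8 - 2A^-4 + 1 - 2A^4 + A^8, w = -2
2 components, writhe -2, over 10 crossings
lk(C1,C2) = 0
det 8, colorings 3 of 3^10 — not tricolorable
observation: w = -2 (over 10 crossings) is diagram-only; (-A^3)^(2) removes it from V


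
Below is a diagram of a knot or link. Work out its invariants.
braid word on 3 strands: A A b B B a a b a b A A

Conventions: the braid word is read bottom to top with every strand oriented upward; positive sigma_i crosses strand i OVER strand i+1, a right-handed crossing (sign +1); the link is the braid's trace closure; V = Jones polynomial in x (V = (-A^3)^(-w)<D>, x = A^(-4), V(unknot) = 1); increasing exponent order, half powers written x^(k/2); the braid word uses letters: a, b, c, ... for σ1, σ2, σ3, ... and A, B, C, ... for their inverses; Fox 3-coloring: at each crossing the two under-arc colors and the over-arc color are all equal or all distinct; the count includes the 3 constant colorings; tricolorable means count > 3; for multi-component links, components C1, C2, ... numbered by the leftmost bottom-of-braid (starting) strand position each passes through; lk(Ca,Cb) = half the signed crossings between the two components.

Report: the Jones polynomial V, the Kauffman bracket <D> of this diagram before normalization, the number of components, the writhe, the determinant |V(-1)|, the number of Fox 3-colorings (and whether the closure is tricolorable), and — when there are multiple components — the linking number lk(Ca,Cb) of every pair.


V(x) = -x^-3 + x^-2 - x^-1 + 3 - x + x^2 - x^3
bracket: -A^-12 + A^-8 - A^-4 + 3 - A^4 + A^8 - A^12, w = 0
1 component, writhe 0, over 12 crossings
det 9, colorings 27 of 3^12 — tricolorable
observation: w = 0 shifts under R1 moves; the (-A^3)^(0) factor cancels that in V


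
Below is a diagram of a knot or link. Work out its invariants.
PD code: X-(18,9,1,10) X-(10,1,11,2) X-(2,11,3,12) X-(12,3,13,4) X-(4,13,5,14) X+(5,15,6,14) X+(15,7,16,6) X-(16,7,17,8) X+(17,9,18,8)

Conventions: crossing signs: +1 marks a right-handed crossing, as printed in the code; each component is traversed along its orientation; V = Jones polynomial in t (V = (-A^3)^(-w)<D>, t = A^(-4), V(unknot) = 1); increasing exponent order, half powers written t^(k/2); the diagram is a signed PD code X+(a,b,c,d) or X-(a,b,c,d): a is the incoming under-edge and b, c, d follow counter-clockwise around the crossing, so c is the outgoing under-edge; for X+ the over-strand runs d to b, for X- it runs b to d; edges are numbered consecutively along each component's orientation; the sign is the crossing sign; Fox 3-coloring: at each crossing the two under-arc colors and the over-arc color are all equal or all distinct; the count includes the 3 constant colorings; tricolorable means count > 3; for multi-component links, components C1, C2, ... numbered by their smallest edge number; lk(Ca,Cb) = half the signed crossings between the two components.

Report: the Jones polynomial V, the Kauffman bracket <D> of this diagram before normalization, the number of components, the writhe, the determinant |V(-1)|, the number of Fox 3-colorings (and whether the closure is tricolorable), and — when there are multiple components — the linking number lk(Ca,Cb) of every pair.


V(t) = -t^-4 + t^-3 + t^-1
bracket: -A^-5 - A^3 + A^7, w = -3
1 component, writhe -3, over 9 crossings
det 3, colorings 9 of 3^9 — tricolorable
observation: w = -3 (over 9 crossings) is diagram-only; (-A^3)^(3) removes it from V


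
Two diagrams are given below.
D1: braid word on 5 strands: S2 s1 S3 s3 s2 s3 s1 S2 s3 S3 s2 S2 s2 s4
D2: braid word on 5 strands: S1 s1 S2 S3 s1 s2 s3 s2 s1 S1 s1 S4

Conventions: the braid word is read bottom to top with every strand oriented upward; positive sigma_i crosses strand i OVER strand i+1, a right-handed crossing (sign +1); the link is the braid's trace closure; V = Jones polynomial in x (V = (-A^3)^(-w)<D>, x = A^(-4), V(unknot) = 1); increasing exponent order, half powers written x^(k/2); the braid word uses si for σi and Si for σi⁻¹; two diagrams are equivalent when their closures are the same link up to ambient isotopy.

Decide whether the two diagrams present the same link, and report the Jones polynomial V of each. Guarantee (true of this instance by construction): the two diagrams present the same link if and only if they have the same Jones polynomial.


same link: yes
V(D1) = 1  [14 crossings, <D> = A^12, w = +4]
V(D2) = 1  [12 crossings, <D> = A^6, w = +2]
insight: from 14 to 12 crossings by R-moves: one link, two diagrams


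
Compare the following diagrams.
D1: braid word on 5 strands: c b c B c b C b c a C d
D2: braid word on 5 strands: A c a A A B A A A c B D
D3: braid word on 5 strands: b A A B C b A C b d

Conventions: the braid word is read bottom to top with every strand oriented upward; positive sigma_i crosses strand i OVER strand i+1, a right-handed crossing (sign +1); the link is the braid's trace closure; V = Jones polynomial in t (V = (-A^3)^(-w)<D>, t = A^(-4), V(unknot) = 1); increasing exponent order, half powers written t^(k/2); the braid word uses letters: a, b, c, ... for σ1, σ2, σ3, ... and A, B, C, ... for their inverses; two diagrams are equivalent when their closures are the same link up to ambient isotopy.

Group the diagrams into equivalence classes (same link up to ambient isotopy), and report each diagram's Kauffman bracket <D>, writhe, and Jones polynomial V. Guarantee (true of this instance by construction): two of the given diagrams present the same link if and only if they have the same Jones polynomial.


grouping into links: {D1} | {D2} | {D3}
V(D1) = t - t^2 + 2t^3 - t^4 + t^5 - t^6  (w +6, c 12, <D> = -A^-6 + A^-2 - A^2 + 2A^6 - A^10 + A^14)
V(D2) = -t^-7 + 2t^-6 - 2t^-5 + 2t^-4 - 2t^-3 + 2t^-2 - t^-1 + 1  (w -6, c 12, <D> = A^-18 - A^-14 + 2A^-10 - 2A^-6 + 2A^-2 - 2A^2 + 2A^6 - A^10)
D3 (bracket A^-10 - A^-6 + 2A^-2 - 2A^2 + 2A^6 - 2A^10 + A^14; 10 crossings at w = -2): V = t^-5 - 2t^-4 + 2t^-3 - 2t^-2 + 2t^-1 - 1 + t
why: V(t) takes 3 values over 3 diagrams, fixing the grouping


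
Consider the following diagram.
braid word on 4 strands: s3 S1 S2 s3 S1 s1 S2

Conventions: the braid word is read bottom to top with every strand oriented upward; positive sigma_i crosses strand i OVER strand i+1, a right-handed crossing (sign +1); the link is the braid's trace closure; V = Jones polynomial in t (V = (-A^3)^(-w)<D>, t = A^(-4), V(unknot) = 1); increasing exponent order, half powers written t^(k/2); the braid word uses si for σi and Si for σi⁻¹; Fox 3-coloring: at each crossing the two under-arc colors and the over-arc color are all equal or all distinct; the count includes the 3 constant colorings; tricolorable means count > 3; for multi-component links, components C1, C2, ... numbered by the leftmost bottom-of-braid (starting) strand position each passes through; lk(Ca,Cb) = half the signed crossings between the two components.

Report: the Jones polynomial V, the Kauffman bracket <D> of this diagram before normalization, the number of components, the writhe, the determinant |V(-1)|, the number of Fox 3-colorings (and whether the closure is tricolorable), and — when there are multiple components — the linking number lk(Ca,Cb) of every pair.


V = t^-2 - t^-1 + 1 - t + t^2
<D> = -A^-11 + A^-7 - A^-3 + A - A^5 (w = -1)
1 component over 7 crossings, w = -1
3 Fox colorings among 3^7, |V(-1)| = 5: not tricolorable
why: |V(-1)| = 5: so not tricolorable, since 3 does not divide 5


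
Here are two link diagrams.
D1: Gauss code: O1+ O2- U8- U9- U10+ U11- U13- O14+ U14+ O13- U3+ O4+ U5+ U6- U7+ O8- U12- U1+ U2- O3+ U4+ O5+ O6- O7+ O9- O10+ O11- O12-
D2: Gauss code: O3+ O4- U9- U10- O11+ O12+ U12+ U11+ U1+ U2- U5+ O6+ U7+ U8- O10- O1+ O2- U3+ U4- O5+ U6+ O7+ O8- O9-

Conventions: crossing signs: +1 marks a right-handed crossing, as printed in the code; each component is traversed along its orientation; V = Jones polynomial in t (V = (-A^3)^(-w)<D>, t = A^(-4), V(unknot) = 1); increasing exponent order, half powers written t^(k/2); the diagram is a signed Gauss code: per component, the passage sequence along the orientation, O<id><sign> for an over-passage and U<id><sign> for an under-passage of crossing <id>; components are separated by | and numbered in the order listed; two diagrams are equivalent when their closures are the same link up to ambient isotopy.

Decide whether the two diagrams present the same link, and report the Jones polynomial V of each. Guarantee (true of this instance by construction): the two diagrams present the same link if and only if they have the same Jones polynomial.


equivalent: yes
D1 (bracket 1; 14 crossings at w = 0): V = 1
V(D2) = 1  (w +2, c 12, <D> = A^6)
key observation: from 14 to 12 crossings by R-moves: one link, two diagrams


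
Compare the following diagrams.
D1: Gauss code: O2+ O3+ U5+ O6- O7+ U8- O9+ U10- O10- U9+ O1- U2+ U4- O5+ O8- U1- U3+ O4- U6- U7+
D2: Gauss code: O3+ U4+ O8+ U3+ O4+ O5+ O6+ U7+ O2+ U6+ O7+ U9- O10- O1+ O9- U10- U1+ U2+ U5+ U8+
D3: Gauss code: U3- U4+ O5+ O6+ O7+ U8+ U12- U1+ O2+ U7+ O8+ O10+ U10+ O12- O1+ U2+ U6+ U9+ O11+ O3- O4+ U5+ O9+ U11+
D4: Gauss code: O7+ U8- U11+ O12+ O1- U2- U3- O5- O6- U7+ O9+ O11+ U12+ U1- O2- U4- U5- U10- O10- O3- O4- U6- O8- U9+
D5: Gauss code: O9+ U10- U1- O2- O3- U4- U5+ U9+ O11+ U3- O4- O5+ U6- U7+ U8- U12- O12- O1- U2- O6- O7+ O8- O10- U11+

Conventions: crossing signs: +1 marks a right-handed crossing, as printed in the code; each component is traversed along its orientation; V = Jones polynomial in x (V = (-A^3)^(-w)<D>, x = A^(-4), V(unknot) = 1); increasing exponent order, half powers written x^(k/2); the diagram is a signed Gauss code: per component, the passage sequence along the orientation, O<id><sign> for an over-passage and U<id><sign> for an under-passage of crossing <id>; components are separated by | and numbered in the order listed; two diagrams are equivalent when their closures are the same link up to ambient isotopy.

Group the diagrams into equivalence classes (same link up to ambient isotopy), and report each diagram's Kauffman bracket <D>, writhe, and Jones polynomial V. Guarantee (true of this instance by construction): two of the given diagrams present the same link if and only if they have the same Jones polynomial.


grouping into links: {D1} | {D2, D3} | {D4, D5}
V(D1) = 1  (w 0, c 10, <D> = 1)
V(D2) = x^2 + 2x^4 - 2x^5 + x^6 - 2x^7 + x^8  (w +6, c 10, <D> = A^-14 - 2A^-10 + A^-6 - 2A^-2 + 2A^2 + A^10)
V(D3) = x^2 + 2x^4 - 2x^5 + x^6 - 2x^7 + x^8  [12 crossings, <D> = A^-8 - 2A^-4 + 1 - 2A^4 + 2A^8 + A^16, w = +8]
V(D4) = x^-5 - 2x^-4 + 2x^-3 - 2x^-2 + 2x^-1 - 1 + x  [12 crossings, <D> = A^-16 - A^-12 + 2A^-8 - 2A^-4 + 2 - 2A^4 + A^8, w = -4]
V(D5) = x^-5 - 2x^-4 + 2x^-3 - 2x^-2 + 2x^-1 - 1 + x  [12 crossings, <D> = A^-16 - A^-12 + 2A^-8 - 2A^-4 + 2 - 2A^4 + A^8, w = -4]
key observation: 3 classes among 5 diagrams; unequal V(x) rules out equality


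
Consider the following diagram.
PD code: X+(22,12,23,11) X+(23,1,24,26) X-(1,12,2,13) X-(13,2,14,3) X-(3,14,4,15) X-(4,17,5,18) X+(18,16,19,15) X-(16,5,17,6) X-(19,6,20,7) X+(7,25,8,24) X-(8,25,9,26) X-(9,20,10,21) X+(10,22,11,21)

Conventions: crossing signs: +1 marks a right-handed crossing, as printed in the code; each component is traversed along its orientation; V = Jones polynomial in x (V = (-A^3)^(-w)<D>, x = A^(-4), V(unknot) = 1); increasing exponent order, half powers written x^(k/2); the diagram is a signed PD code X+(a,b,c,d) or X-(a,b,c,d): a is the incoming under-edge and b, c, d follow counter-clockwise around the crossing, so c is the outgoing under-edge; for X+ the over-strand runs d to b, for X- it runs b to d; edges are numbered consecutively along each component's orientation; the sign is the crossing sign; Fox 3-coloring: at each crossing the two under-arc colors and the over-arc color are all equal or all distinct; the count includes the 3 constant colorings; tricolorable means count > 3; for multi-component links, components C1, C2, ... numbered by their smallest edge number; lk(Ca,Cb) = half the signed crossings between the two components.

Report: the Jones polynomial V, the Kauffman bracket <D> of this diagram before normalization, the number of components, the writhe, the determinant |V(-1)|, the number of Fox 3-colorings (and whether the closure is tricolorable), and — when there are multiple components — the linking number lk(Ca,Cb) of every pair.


Jones polynomial: V(x) = -x^-6 + x^-5 - x^-4 + 2x^-3 - x^-2 + x^-1
<D> = -A^-5 + A^-1 - 2A^3 + A^7 - A^11 + A^15; writhe -3
components 1, writhe -3 (13 crossings)
3-colorings: 3 of 3^13, det 7 — not tricolorable
note: |V(-1)| = 7: so not tricolorable, since 3 does not divide 7


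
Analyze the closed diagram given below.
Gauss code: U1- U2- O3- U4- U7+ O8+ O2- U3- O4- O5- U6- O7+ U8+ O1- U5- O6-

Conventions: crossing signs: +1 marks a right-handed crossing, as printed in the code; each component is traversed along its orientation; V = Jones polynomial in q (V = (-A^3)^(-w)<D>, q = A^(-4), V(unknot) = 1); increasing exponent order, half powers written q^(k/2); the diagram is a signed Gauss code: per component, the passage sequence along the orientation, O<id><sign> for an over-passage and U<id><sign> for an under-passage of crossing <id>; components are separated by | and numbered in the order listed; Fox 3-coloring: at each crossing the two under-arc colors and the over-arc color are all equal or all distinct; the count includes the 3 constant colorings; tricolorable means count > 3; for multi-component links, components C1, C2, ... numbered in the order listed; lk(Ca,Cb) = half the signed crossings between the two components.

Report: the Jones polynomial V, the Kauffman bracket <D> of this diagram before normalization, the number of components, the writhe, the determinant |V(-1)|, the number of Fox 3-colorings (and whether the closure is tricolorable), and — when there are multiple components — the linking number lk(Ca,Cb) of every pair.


Jones polynomial: V(q) = q^-7 - 2q^-6 + 2q^-5 - 3q^-4 + 3q^-3 - 2q^-2 + 2q^-1
<D> = 2A^-8 - 2A^-4 + 3 - 3A^4 + 2A^8 - 2A^12 + A^16; writhe -4
components 1, writhe -4 (8 crossings)
3-colorings: 9 of 3^8, det 15 — tricolorable
note: det 15 = |V(-1)|; divisible by 3, so tricolorable


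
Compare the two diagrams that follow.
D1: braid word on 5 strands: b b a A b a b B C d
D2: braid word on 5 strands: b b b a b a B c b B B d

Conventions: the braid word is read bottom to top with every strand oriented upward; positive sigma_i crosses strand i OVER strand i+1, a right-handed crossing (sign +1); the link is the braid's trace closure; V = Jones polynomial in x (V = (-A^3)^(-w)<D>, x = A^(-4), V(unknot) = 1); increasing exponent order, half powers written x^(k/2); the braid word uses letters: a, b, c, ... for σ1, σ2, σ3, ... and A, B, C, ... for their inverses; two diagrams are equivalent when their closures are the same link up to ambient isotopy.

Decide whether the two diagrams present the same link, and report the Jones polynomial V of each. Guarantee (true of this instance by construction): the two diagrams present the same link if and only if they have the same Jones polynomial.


same link: yes
V(D1) = x + x^3 - x^4  [10 crossings, <D> = -A^-4 + 1 + A^8, w = +4]
V(D2) = x + x^3 - x^4  (w +6, c 12, <D> = -A^2 + A^6 + A^14)
note: Markov moves rewrite D1 (10 crossings) into D2 (12)
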